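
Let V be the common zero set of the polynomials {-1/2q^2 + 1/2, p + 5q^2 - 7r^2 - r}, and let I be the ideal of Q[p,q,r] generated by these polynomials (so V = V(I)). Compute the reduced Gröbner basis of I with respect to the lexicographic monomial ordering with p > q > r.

f_1 = -1/2q^2 + 1/2, LT = q^2.
f_2 = p + 5q^2 - 7r^2 - r, LT = p.

S(f_1,f_2): leading monomials are coprime, so the S-polynomial reduces to 0 (Buchberger's first criterion).
Every S-polynomial of the final basis reduces to 0, so we have a Gröbner basis.

G = {p - 7r^2 - r + 5, q^2 - 1}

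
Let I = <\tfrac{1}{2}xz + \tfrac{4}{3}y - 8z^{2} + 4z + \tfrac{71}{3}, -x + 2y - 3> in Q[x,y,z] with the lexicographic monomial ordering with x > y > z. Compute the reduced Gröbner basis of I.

The reduced Gröbner basis is the canonical form of the ideal for this ordering.

f_1 = \tfrac{1}{2}xz + \tfrac{4}{3}y - 8z^{2} + 4z + \tfrac{71}{3}, LT = xz.
f_2 = -x + 2y - 3, LT = x.

S(f_1,f_2): lcm = xz. S = 2yz + \tfrac{8}{3}y - 16z^{2} + 5z + \tfrac{142}{3}.
  leading term yz: no divisor's leading term divides it; move 2yz to the remainder.
  leading term y: no divisor's leading term divides it; move \tfrac{8}{3}y to the remainder.
  leading term z^{2}: no divisor's leading term divides it; move -16z^{2} to the remainder.
  leading term z: no divisor's leading term divides it; move 5z to the remainder.
  leading term 1: no divisor's leading term divides it; move \tfrac{142}{3} to the remainder.
  remainder 2yz + \tfrac{8}{3}y - 16z^{2} + 5z + \tfrac{142}{3} ≠ 0; add g_3 = 2yz + \tfrac{8}{3}y - 16z^{2} + 5z + \tfrac{142}{3} to the basis.

The other S-polynomials (S(f_1,g_3), S(f_2,g_3)) all reduce to 0 modulo the current basis, so we have a Gröbner basis.
Inter-reduce: drop elements whose leading term is divisible by another's, tail-reduce, and make monic.

G = {x - 2y + 3, yz + \tfrac{4}{3}y - 8z^{2} + \tfrac{5}{2}z + \tfrac{71}{3}}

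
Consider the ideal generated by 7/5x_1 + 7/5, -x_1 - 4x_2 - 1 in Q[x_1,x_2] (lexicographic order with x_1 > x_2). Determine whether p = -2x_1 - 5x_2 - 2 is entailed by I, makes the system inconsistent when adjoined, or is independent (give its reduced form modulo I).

-2x_1 - 5x_2 - 2 lies in I (it reduces to 0).

First compute the reduced Gröbner basis of I by Buchberger's algorithm.
f_1 = 7/5x_1 + 7/5, LT = x_1.
f_2 = -x_1 - 4x_2 - 1, LT = x_1.

S(f_1,f_2): lcm = x_1. S = -4x_2.
  leading term x_2: no divisor's leading term divides it; move -4x_2 to the remainder.
  remainder -4x_2 ≠ 0; add h_3 = -4x_2 to the basis.

The other S-polynomials (S(f_1,h_3), S(f_2,h_3)) all reduce to 0 modulo the current basis, so we have a Gröbner basis.
Inter-reduce: drop elements whose leading term is divisible by another's, tail-reduce, and make monic.
Reduced Gröbner basis: {x_1 + 1, x_2}.
Label its elements g_1 = x_1 + 1, g_2 = x_2.

Reduce p = -2x_1 - 5x_2 - 2 modulo G:
  leading term x_1: subtract (-2)·g_1 from -2x_1 - 5x_2 - 2 → -5x_2
  leading term x_2: subtract (-5)·g_2 from -5x_2 → 0
  normal form = 0.
Since the normal form is 0, p ∈ I.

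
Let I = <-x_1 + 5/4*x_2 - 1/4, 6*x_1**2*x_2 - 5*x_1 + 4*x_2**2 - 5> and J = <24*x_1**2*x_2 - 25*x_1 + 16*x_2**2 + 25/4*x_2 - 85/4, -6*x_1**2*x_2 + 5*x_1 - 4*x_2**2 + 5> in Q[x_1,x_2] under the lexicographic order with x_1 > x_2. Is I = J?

Equality of ideals is decidable: compute both reduced Gröbner bases (unique for the ordering) and check whether they agree.
Buchberger on the first generating set:
f_1 = -x_1 + 5/4*x_2 - 1/4, LT = x_1.
f_2 = 6*x_1**2*x_2 - 5*x_1 + 4*x_2**2 - 5, LT = x_1**2*x_2.

S(f_1,f_2): lcm = x_1**2*x_2. S = -5/4*x_1*x_2**2 + 1/4*x_1*x_2 + 5/6*x_1 - 2/3*x_2**2 + 5/6.
  reduce S modulo (f_1, f_2):
  remainder -25/16*x_2**3 - 1/24*x_2**2 + 47/48*x_2 + 5/8 ≠ 0; add g_3 = -25/16*x_2**3 - 1/24*x_2**2 + 47/48*x_2 + 5/8 to the basis.

The other S-polynomials (S(f_1,g_3), S(f_2,g_3)) all reduce to 0 modulo the current basis, so we have a Gröbner basis.
Inter-reduce: drop elements whose leading term is divisible by another's, tail-reduce, and make monic.
Reduced Gröbner basis: {x_1 - 5/4*x_2 + 1/4, x_2**3 + 2/75*x_2**2 - 47/75*x_2 - 2/5}.

Buchberger on the second generating set:
h_1 = 24*x_1**2*x_2 - 25*x_1 + 16*x_2**2 + 25/4*x_2 - 85/4, LT = x_1**2*x_2.
h_2 = -6*x_1**2*x_2 + 5*x_1 - 4*x_2**2 + 5, LT = x_1**2*x_2.

S(h_1,h_2): lcm = x_1**2*x_2. S = -5/24*x_1 + 25/96*x_2 - 5/96.
  reduce S modulo (h_1, h_2):
  remainder -5/24*x_1 + 25/96*x_2 - 5/96 ≠ 0; add k_3 = -5/24*x_1 + 25/96*x_2 - 5/96 to the basis.

S(h_1,k_3): lcm = x_1**2*x_2. S = 5/4*x_1*x_2**2 - 1/4*x_1*x_2 - 25/24*x_1 + 2/3*x_2**2 + 25/96*x_2 - 85/96.
  reduce S modulo (h_1, h_2, k_3):
  remainder 25/16*x_2**3 + 1/24*x_2**2 - 47/48*x_2 - 5/8 ≠ 0; add k_4 = 25/16*x_2**3 + 1/24*x_2**2 - 47/48*x_2 - 5/8 to the basis.

The other S-polynomials (S(h_2,k_3), S(h_1,k_4), S(h_2,k_4), S(k_3,k_4)) all reduce to 0 modulo the current basis, so we have a Gröbner basis.
Inter-reduce: drop elements whose leading term is divisible by another's, tail-reduce, and make monic.
Reduced Gröbner basis: {x_1 - 5/4*x_2 + 1/4, x_2**3 + 2/75*x_2**2 - 47/75*x_2 - 2/5}.

These coincide, so the ideals are equal.

Yes, the ideals are equal.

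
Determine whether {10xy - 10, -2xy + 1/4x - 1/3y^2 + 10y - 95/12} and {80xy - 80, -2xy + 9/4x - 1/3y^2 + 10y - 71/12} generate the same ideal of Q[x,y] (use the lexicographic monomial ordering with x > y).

No, the ideals differ.

Since reduced Gröbner bases are canonical representatives of ideals under a given ordering, it suffices to compute and compare them.
Buchberger on the first generating set:
f_1 = 10xy - 10, LT = xy.
f_2 = -2xy + 1/4x - 1/3y^2 + 10y - 95/12, LT = xy.

S(f_1,f_2): lcm = xy. S = 1/8x - 1/6y^2 + 5y - 119/24.
  leading term x: no divisor's leading term divides it; move 1/8x to the remainder.
  leading term y^2: no divisor's leading term divides it; move -1/6y^2 to the remainder.
  leading term y: no divisor's leading term divides it; move 5y to the remainder.
  leading term 1: no divisor's leading term divides it; move -119/24 to the remainder.
  remainder 1/8x - 1/6y^2 + 5y - 119/24 ≠ 0; add g_3 = 1/8x - 1/6y^2 + 5y - 119/24 to the basis.

S(f_1,g_3): lcm = xy. S = 4/3y^3 - 40y^2 + 119/3y - 1.
  leading term y^3: no divisor's leading term divides it; move 4/3y^3 to the remainder.
  leading term y^2: no divisor's leading term divides it; move -40y^2 to the remainder.
  leading term y: no divisor's leading term divides it; move 119/3y to the remainder.
  leading term 1: no divisor's leading term divides it; move -1 to the remainder.
  remainder 4/3y^3 - 40y^2 + 119/3y - 1 ≠ 0; add g_4 = 4/3y^3 - 40y^2 + 119/3y - 1 to the basis.

S(f_2,g_3): lcm = xy. S = -1/8x + 4/3y^3 - 239/6y^2 + 104/3y + 95/24.
  leading term x: subtract (-1)·g_3 from -1/8x + 4/3y^3 - 239/6y^2 + 104/3y + 95/24 → 4/3y^3 - 40y^2 + 119/3y - 1
  leading term y^3: subtract (1)·g_4 from 4/3y^3 - 40y^2 + 119/3y - 1 → 0
  remainder 0.

S(f_1,g_4): lcm = xy^3. S = 30xy^2 - 119/4xy + 3/4x - y^2.
  leading term xy^2: subtract (3y)·f_1 from 30xy^2 - 119/4xy + 3/4x - y^2 → -119/4xy + 3/4x - y^2 + 30y
  leading term xy: subtract (-119/40)·f_1 from -119/4xy + 3/4x - y^2 + 30y → 3/4x - y^2 + 30y - 119/4
  leading term x: subtract (6)·g_3 from 3/4x - y^2 + 30y - 119/4 → 0
  remainder 0.

S(f_2,g_4): lcm = xy^3. S = 239/8xy^2 - 119/4xy + 3/4x + 1/6y^4 - 5y^3 + 95/24y^2.
  leading term xy^2: subtract (239/80y)·f_1 from 239/8xy^2 - 119/4xy + 3/4x + 1/6y^4 - 5y^3 + 95/24y^2 → -119/4xy + 3/4x + 1/6y^4 - 5y^3 + 95/24y^2 + 239/8y
  leading term xy: subtract (-119/40)·f_1 from -119/4xy + 3/4x + 1/6y^4 - 5y^3 + 95/24y^2 + 239/8y → 3/4x + 1/6y^4 - 5y^3 + 95/24y^2 + 239/8y - 119/4
  leading term x: subtract (6)·g_3 from 3/4x + 1/6y^4 - 5y^3 + 95/24y^2 + 239/8y - 119/4 → 1/6y^4 - 5y^3 + 119/24y^2 - 1/8y
  leading term y^4: subtract (1/8y)·g_4 from 1/6y^4 - 5y^3 + 119/24y^2 - 1/8y → 0
  remainder 0.

S(g_3,g_4): leading monomials are coprime, so the S-polynomial reduces to 0 (Buchberger's first criterion).
Every S-polynomial of the final basis reduces to 0, so we have a Gröbner basis.
Inter-reduce: drop elements whose leading term is divisible by another's, tail-reduce, and make monic.
Reduced Gröbner basis: {x - 4/3y^2 + 40y - 119/3, y^3 - 30y^2 + 119/4y - 3/4}.

Buchberger on the second generating set:
h_1 = 80xy - 80, LT = xy.
h_2 = -2xy + 9/4x - 1/3y^2 + 10y - 71/12, LT = xy.

S(h_1,h_2): lcm = xy. S = 9/8x - 1/6y^2 + 5y - 95/24.
  leading term x: no divisor's leading term divides it; move 9/8x to the remainder.
  leading term y^2: no divisor's leading term divides it; move -1/6y^2 to the remainder.
  leading term y: no divisor's leading term divides it; move 5y to the remainder.
  leading term 1: no divisor's leading term divides it; move -95/24 to the remainder.
  remainder 9/8x - 1/6y^2 + 5y - 95/24 ≠ 0; add k_3 = 9/8x - 1/6y^2 + 5y - 95/24 to the basis.

S(h_1,k_3): lcm = xy. S = 4/27y^3 - 40/9y^2 + 95/27y - 1.
  leading term y^3: no divisor's leading term divides it; move 4/27y^3 to the remainder.
  leading term y^2: no divisor's leading term divides it; move -40/9y^2 to the remainder.
  leading term y: no divisor's leading term divides it; move 95/27y to the remainder.
  leading term 1: no divisor's leading term divides it; move -1 to the remainder.
  remainder 4/27y^3 - 40/9y^2 + 95/27y - 1 ≠ 0; add k_4 = 4/27y^3 - 40/9y^2 + 95/27y - 1 to the basis.

S(h_2,k_3): lcm = xy. S = -9/8x + 4/27y^3 - 77/18y^2 - 40/27y + 71/24.
  leading term x: subtract (-1)·k_3 from -9/8x + 4/27y^3 - 77/18y^2 - 40/27y + 71/24 → 4/27y^3 - 40/9y^2 + 95/27y - 1
  leading term y^3: subtract (1)·k_4 from 4/27y^3 - 40/9y^2 + 95/27y - 1 → 0
  remainder 0.

S(h_1,k_4): lcm = xy^3. S = 30xy^2 - 95/4xy + 27/4x - y^2.
  leading term xy^2: subtract (3/8y)·h_1 from 30xy^2 - 95/4xy + 27/4x - y^2 → -95/4xy + 27/4x - y^2 + 30y
  leading term xy: subtract (-19/64)·h_1 from -95/4xy + 27/4x - y^2 + 30y → 27/4x - y^2 + 30y - 95/4
  leading term x: subtract (6)·k_3 from 27/4x - y^2 + 30y - 95/4 → 0
  remainder 0.

S(h_2,k_4): lcm = xy^3. S = 231/8xy^2 - 95/4xy + 27/4x + 1/6y^4 - 5y^3 + 71/24y^2.
  leading term xy^2: subtract (231/640y)·h_1 from 231/8xy^2 - 95/4xy + 27/4x + 1/6y^4 - 5y^3 + 71/24y^2 → -95/4xy + 27/4x + 1/6y^4 - 5y^3 + 71/24y^2 + 231/8y
  leading term xy: subtract (-19/64)·h_1 from -95/4xy + 27/4x + 1/6y^4 - 5y^3 + 71/24y^2 + 231/8y → 27/4x + 1/6y^4 - 5y^3 + 71/24y^2 + 231/8y - 95/4
  leading term x: subtract (6)·k_3 from 27/4x + 1/6y^4 - 5y^3 + 71/24y^2 + 231/8y - 95/4 → 1/6y^4 - 5y^3 + 95/24y^2 - 9/8y
  leading term y^4: subtract (9/8y)·k_4 from 1/6y^4 - 5y^3 + 95/24y^2 - 9/8y → 0
  remainder 0.

S(k_3,k_4): leading monomials are coprime, so the S-polynomial reduces to 0 (Buchberger's first criterion).
Every S-polynomial of the final basis reduces to 0, so we have a Gröbner basis.
Inter-reduce: drop elements whose leading term is divisible by another's, tail-reduce, and make monic.
Reduced Gröbner basis: {x - 4/27y^2 + 40/9y - 95/27, y^3 - 30y^2 + 95/4y - 27/4}.

These differ, so the ideals are not equal.
The choice of monomial ordering does not affect the verdict — as long as both bases are computed under the same ordering, their equality decides ideal equality.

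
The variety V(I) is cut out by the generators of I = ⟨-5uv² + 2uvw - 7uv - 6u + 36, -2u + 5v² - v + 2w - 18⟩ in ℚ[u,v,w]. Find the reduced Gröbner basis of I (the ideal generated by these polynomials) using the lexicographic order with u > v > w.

G = {u - 5/2v² + ½v - w + 9, v⁴ - ⅖v³w + 6/5v³ + 12/25v²w - 67/25v² - 4/25vw² + 2vw - 132/25v + 12/25w - 36/5}

Buchberger's algorithm terminates because the ascending chain of leading-term ideals stabilizes.

f_1 = -5uv² + 2uvw - 7uv - 6u + 36, LT = uv².
f_2 = -2u + 5v² - v + 2w - 18, LT = u.

S(f_1,f_2): lcm = uv². S = -⅖uvw + 7/5uv + 6/5u + 5/2v⁴ - ½v³ + v²w - 9v² - 36/5.
  leading term uvw: subtract (⅕vw)·f_2 from -⅖uvw + 7/5uv + 6/5u + 5/2v⁴ - ½v³ + v²w - 9v² - 36/5 → 7/5uv + 6/5u + 5/2v⁴ - v³w - ½v³ + 6/5v²w - 9v² - ⅖vw² + 18/5vw - 36/5
  leading term uv: subtract (-7/10v)·f_2 from 7/5uv + 6/5u + 5/2v⁴ - v³w - ½v³ + 6/5v²w - 9v² - ⅖vw² + 18/5vw - 36/5 → 6/5u + 5/2v⁴ - v³w + 3v³ + 6/5v²w - 97/10v² - ⅖vw² + 5vw - 63/5v - 36/5
  leading term u: subtract (-⅗)·f_2 from 6/5u + 5/2v⁴ - v³w + 3v³ + 6/5v²w - 97/10v² - ⅖vw² + 5vw - 63/5v - 36/5 → 5/2v⁴ - v³w + 3v³ + 6/5v²w - 67/10v² - ⅖vw² + 5vw - 66/5v + 6/5w - 18
  leading term v⁴: no divisor's leading term divides it; move 5/2v⁴ to the remainder.
  leading term v³w: no divisor's leading term divides it; move -v³w to the remainder.
  leading term v³: no divisor's leading term divides it; move 3v³ to the remainder.
  leading term v²w: no divisor's leading term divides it; move 6/5v²w to the remainder.
  leading term v²: no divisor's leading term divides it; move -67/10v² to the remainder.
  leading term vw²: no divisor's leading term divides it; move -⅖vw² to the remainder.
  leading term vw: no divisor's leading term divides it; move 5vw to the remainder.
  leading term v: no divisor's leading term divides it; move -66/5v to the remainder.
  leading term w: no divisor's leading term divides it; move 6/5w to the remainder.
  leading term 1: no divisor's leading term divides it; move -18 to the remainder.
  remainder 5/2v⁴ - v³w + 3v³ + 6/5v²w - 67/10v² - ⅖vw² + 5vw - 66/5v + 6/5w - 18 ≠ 0; add g_3 = 5/2v⁴ - v³w + 3v³ + 6/5v²w - 67/10v² - ⅖vw² + 5vw - 66/5v + 6/5w - 18 to the basis.

The other S-polynomials (S(f_1,g_3), S(f_2,g_3)) all reduce to 0 modulo the current basis, so we have a Gröbner basis.
Inter-reduce: drop elements whose leading term is divisible by another's, tail-reduce, and make monic.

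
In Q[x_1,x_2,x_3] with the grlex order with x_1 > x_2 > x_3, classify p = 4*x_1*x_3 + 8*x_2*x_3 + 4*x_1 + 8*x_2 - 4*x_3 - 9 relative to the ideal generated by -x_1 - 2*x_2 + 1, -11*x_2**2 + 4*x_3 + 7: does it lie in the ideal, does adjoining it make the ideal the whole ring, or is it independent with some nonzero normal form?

First compute the reduced Gröbner basis of I by Buchberger's algorithm.
f_1 = -x_1 - 2*x_2 + 1, LT = x_1.
f_2 = -11*x_2**2 + 4*x_3 + 7, LT = x_2**2.

The S-polynomials (S(f_1,f_2)) all reduce to 0 modulo the current basis, so we have a Gröbner basis.
Inter-reduce: drop elements whose leading term is divisible by another's, tail-reduce, and make monic.
Reduced Gröbner basis: {x_2**2 - 4/11*x_3 - 7/11, x_1 + 2*x_2 - 1}.
Label its elements g_1 = x_2**2 - 4/11*x_3 - 7/11, g_2 = x_1 + 2*x_2 - 1.

Reduce p = 4*x_1*x_3 + 8*x_2*x_3 + 4*x_1 + 8*x_2 - 4*x_3 - 9 modulo G:
  leading term x_1*x_3: subtract (4*x_3)·g_2 from 4*x_1*x_3 + 8*x_2*x_3 + 4*x_1 + 8*x_2 - 4*x_3 - 9 → 4*x_1 + 8*x_2 - 9
  leading term x_1: subtract (4)·g_2 from 4*x_1 + 8*x_2 - 9 → -5
  leading term 1: no divisor's leading term divides it; move -5 to the remainder.
  normal form = -5.
The normal form is nonzero, so p ∉ I. Since p minus its normal form lies in I, I + (p) = I + (r) where r = -5; decide whether this ideal is the whole ring.
Here r = -5 is a nonzero constant, hence a unit: 1 ∈ I + (p), the Gröbner basis of I + (p) is {1}, and the enlarged system has no common solution — adjoining p is inconsistent.

Adjoining 4*x_1*x_3 + 8*x_2*x_3 + 4*x_1 + 8*x_2 - 4*x_3 - 9 makes the ideal the whole ring: the system is inconsistent.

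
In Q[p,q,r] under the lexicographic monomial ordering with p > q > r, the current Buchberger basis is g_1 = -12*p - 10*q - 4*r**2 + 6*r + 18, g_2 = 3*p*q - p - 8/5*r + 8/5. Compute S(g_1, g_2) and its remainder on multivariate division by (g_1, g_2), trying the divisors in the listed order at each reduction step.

lcm(LM(g_1), LM(g_2)) = p*q.
S = (lcm/LT(g_1))·g_1 − (lcm/LT(g_2))·g_2 = 1/3*p + 5/6*q**2 + 1/3*q*r**2 - 1/2*q*r - 3/2*q + 8/15*r - 8/15.
Reduce S modulo (g_1, g_2) in that order:
  leading term p: subtract (-1/36)·g_1 from 1/3*p + 5/6*q**2 + 1/3*q*r**2 - 1/2*q*r - 3/2*q + 8/15*r - 8/15 → 5/6*q**2 + 1/3*q*r**2 - 1/2*q*r - 16/9*q - 1/9*r**2 + 7/10*r - 1/30
  leading term q**2: no divisor's leading term divides it; move 5/6*q**2 to the remainder.
  leading term q*r**2: no divisor's leading term divides it; move 1/3*q*r**2 to the remainder.
  leading term q*r: no divisor's leading term divides it; move -1/2*q*r to the remainder.
  leading term q: no divisor's leading term divides it; move -16/9*q to the remainder.
  leading term r**2: no divisor's leading term divides it; move -1/9*r**2 to the remainder.
  leading term r: no divisor's leading term divides it; move 7/10*r to the remainder.
  leading term 1: no divisor's leading term divides it; move -1/30 to the remainder.
The remainder 5/6*q**2 + 1/3*q*r**2 - 1/2*q*r - 16/9*q - 1/9*r**2 + 7/10*r - 1/30 is nonzero, so it would be added as the next basis element.
This is the inner loop of Buchberger's algorithm — each nonzero remainder becomes a new basis element.

S(g_1, g_2) = 1/3*p + 5/6*q**2 + 1/3*q*r**2 - 1/2*q*r - 3/2*q + 8/15*r - 8/15; remainder on division = 5/6*q**2 + 1/3*q*r**2 - 1/2*q*r - 16/9*q - 1/9*r**2 + 7/10*r - 1/30.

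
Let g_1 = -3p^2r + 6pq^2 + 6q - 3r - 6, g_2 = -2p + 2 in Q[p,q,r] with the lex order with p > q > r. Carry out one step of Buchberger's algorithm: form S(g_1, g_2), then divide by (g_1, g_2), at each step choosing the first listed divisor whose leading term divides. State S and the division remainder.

S(g_1, g_2) = -2pq^2 + pr - 2q + r + 2; remainder on division = -2q^2 - 2q + 2r + 2.

lcm(LM(g_1), LM(g_2)) = p^2r.
S = (lcm/LT(g_1))·g_1 − (lcm/LT(g_2))·g_2 = -2pq^2 + pr - 2q + r + 2.
Reduce S modulo (g_1, g_2) in that order:
  leading term pq^2: subtract (q^2)·g_2 from -2pq^2 + pr - 2q + r + 2 → pr - 2q^2 - 2q + r + 2
  leading term pr: subtract (-1/2r)·g_2 from pr - 2q^2 - 2q + r + 2 → -2q^2 - 2q + 2r + 2
  leading term q^2: no divisor's leading term divides it; move -2q^2 to the remainder.
  leading term q: no divisor's leading term divides it; move -2q to the remainder.
  leading term r: no divisor's leading term divides it; move 2r to the remainder.
  leading term 1: no divisor's leading term divides it; move 2 to the remainder.
The remainder -2q^2 - 2q + 2r + 2 is nonzero, so it would be added as the next basis element.
An S-polynomial is built so that the two leading terms cancel; whether anything survives reduction is exactly the Gröbner-basis criterion.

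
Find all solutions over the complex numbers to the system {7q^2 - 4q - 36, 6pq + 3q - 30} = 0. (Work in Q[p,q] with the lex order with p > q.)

Compute a lex Gröbner basis by Buchberger's algorithm.
f_1 = 7q^2 - 4q - 36, LT = q^2.
f_2 = 6pq + 3q - 30, LT = pq.

S(f_1,f_2): lcm = pq^2. S = -4/7pq - 36/7p - 1/2q^2 + 5q.
  leading term pq: subtract (-2/21)·f_2 from -4/7pq - 36/7p - 1/2q^2 + 5q → -36/7p - 1/2q^2 + 37/7q - 20/7
  leading term p: no divisor's leading term divides it; move -36/7p to the remainder.
  leading term q^2: subtract (-1/14)·f_1 from -1/2q^2 + 37/7q - 20/7 → 5q - 38/7
  leading term q: no divisor's leading term divides it; move 5q to the remainder.
  leading term 1: no divisor's leading term divides it; move -38/7 to the remainder.
  remainder -36/7p + 5q - 38/7 ≠ 0; add h_3 = -36/7p + 5q - 38/7 to the basis.

The other S-polynomials (S(f_1,h_3), S(f_2,h_3)) all reduce to 0 modulo the current basis, so we have a Gröbner basis.
Inter-reduce: drop elements whose leading term is divisible by another's, tail-reduce, and make monic.
Reduced Gröbner basis: {p - 35/36q + 19/18, q^2 - 4/7q - 36/7}.

Elimination: the polynomial q^2 - 4/7q - 36/7 lies in the elimination ideal for q, so q ∈ {-2, 18/7}. For each such q, the remaining basis elements (now univariate) give the rest of the solution.
  q = -2: the earlier basis element becomes p + 3 = 0, giving p = -3 — point (-3, -2).
  q = 18/7: the earlier basis element becomes p - 13/9 = 0, giving p = 13/9 — point (13/9, 18/7).

{(-3, -2), (13/9, 18/7)}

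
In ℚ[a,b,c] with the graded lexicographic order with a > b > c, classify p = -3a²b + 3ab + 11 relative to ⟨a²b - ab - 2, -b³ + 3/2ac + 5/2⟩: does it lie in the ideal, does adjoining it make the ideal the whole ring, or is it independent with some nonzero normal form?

Adjoining -3a²b + 3ab + 11 makes the ideal the whole ring: the system is inconsistent.

First compute the reduced Gröbner basis of I by Buchberger's algorithm.
f_1 = a²b - ab - 2, LT = a²b.
f_2 = -b³ + 3/2ac + 5/2, LT = b³.

S(f_1,f_2): lcm = a²b³. S = 3/2a³c - ab³ + 5/2a² - 2b².
  reduce S modulo (f_1, f_2):
  remainder 3/2a³c - 3/2a²c + 5/2a² - 2b² - 5/2a ≠ 0; add h_3 = 3/2a³c - 3/2a²c + 5/2a² - 2b² - 5/2a to the basis.

The other S-polynomials (S(f_1,h_3), S(f_2,h_3)) all reduce to 0 modulo the current basis, so we have a Gröbner basis.
Inter-reduce: drop elements whose leading term is divisible by another's, tail-reduce, and make monic.
Reduced Gröbner basis: {a³c - a²c + 5/3a² - 4/3b² - 5/3a, a²b - ab - 2, b³ - 3/2ac - 5/2}.
Label its elements g_1 = a³c - a²c + 5/3a² - 4/3b² - 5/3a, g_2 = a²b - ab - 2, g_3 = b³ - 3/2ac - 5/2.

Reduce p = -3a²b + 3ab + 11 modulo G:
  leading term a²b: subtract (-3)·g_2 from -3a²b + 3ab + 11 → 5
  leading term 1: no divisor's leading term divides it; move 5 to the remainder.
  normal form = 5.
The normal form is nonzero, so p ∉ I. Since p minus its normal form lies in I, I + (p) = I + (r) where r = 5; decide whether this ideal is the whole ring.
Here r = 5 is a nonzero constant, hence a unit: 1 ∈ I + (p), the Gröbner basis of I + (p) is {1}, and the enlarged system has no common solution — adjoining p is inconsistent.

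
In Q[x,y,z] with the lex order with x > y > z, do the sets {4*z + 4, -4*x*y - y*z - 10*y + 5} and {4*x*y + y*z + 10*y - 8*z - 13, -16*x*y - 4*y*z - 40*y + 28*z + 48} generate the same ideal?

Yes, the ideals are equal.

For a fixed monomial order, each ideal has a unique reduced Gröbner basis; comparing bases decides equality.
Buchberger on the first generating set:
f_1 = 4*z + 4, LT = z.
f_2 = -4*x*y - y*z - 10*y + 5, LT = x*y.

The S-polynomials (S(f_1,f_2)) all reduce to 0 modulo the current basis, so we have a Gröbner basis.
Inter-reduce: drop elements whose leading term is divisible by another's, tail-reduce, and make monic.
Reduced Gröbner basis: {x*y + 9/4*y - 5/4, z + 1}.

Buchberger on the second generating set:
h_1 = 4*x*y + y*z + 10*y - 8*z - 13, LT = x*y.
h_2 = -16*x*y - 4*y*z - 40*y + 28*z + 48, LT = x*y.

S(h_1,h_2): lcm = x*y. S = -1/4*z - 1/4.
  leading term z: no divisor's leading term divides it; move -1/4*z to the remainder.
  leading term 1: no divisor's leading term divides it; move -1/4 to the remainder.
  remainder -1/4*z - 1/4 ≠ 0; add k_3 = -1/4*z - 1/4 to the basis.

The other S-polynomials (S(h_1,k_3), S(h_2,k_3)) all reduce to 0 modulo the current basis, so we have a Gröbner basis.
Inter-reduce: drop elements whose leading term is divisible by another's, tail-reduce, and make monic.
Reduced Gröbner basis: {x*y + 9/4*y - 5/4, z + 1}.

The two bases agree; hence the ideals are identical.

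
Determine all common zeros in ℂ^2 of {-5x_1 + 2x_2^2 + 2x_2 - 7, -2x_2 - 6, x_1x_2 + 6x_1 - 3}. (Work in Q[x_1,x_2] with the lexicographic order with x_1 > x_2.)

Compute a lex Gröbner basis by Buchberger's algorithm.
f_1 = -5x_1 + 2x_2^2 + 2x_2 - 7, LT = x_1.
f_2 = -2x_2 - 6, LT = x_2.
f_3 = x_1x_2 + 6x_1 - 3, LT = x_1x_2.

The S-polynomials (S(f_1,f_2), S(f_1,f_3), S(f_2,f_3)) all reduce to 0 modulo the current basis, so we have a Gröbner basis.
Inter-reduce: drop elements whose leading term is divisible by another's, tail-reduce, and make monic.
Reduced Gröbner basis: {x_1 - 1, x_2 + 3}.

Since the basis is lex-ordered, x_2 + 3 is univariate in x_2. Its roots are {-3}. Back-substituting each root into the other basis elements fixes the other coordinates.
  x_2 = -3: the earlier basis element becomes x_1 - 1 = 0, giving x_1 = 1 — point (1, -3).
Substituting each solution back into the original system confirms all equations vanish.

{(1, -3)}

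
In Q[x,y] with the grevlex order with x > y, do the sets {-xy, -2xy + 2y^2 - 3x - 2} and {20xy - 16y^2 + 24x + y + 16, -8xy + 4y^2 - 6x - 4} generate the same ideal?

Since reduced Gröbner bases are canonical representatives of ideals under a given ordering, it suffices to compute and compare them.
Buchberger on the first generating set:
f_1 = -xy, LT = xy.
f_2 = -2xy + 2y^2 - 3x - 2, LT = xy.

S(f_1,f_2): lcm = xy. S = y^2 - 3/2x - 1.
  leading term y^2: no divisor's leading term divides it; move y^2 to the remainder.
  leading term x: no divisor's leading term divides it; move -3/2x to the remainder.
  leading term 1: no divisor's leading term divides it; move -1 to the remainder.
  remainder y^2 - 3/2x - 1 ≠ 0; add g_3 = y^2 - 3/2x - 1 to the basis.

S(f_1,g_3): lcm = xy^2. S = 3/2x^2 + x.
  leading term x^2: no divisor's leading term divides it; move 3/2x^2 to the remainder.
  leading term x: no divisor's leading term divides it; move x to the remainder.
  remainder 3/2x^2 + x ≠ 0; add g_4 = 3/2x^2 + x to the basis.

The other S-polynomials (S(f_2,g_3), S(f_1,g_4), S(f_2,g_4), S(g_3,g_4)) all reduce to 0 modulo the current basis, so we have a Gröbner basis.
Inter-reduce: drop elements whose leading term is divisible by another's, tail-reduce, and make monic.
Reduced Gröbner basis: {x^2 + 2/3x, xy, y^2 - 3/2x - 1}.

Buchberger on the second generating set:
h_1 = 20xy - 16y^2 + 24x + y + 16, LT = xy.
h_2 = -8xy + 4y^2 - 6x - 4, LT = xy.

S(h_1,h_2): lcm = xy. S = -3/10y^2 + 9/20x + 1/20y + 3/10.
  leading term y^2: no divisor's leading term divides it; move -3/10y^2 to the remainder.
  leading term x: no divisor's leading term divides it; move 9/20x to the remainder.
  leading term y: no divisor's leading term divides it; move 1/20y to the remainder.
  leading term 1: no divisor's leading term divides it; move 3/10 to the remainder.
  remainder -3/10y^2 + 9/20x + 1/20y + 3/10 ≠ 0; add k_3 = -3/10y^2 + 9/20x + 1/20y + 3/10 to the basis.

S(h_1,k_3): lcm = xy^2. S = -4/5y^3 + 3/2x^2 + 41/30xy + 1/20y^2 + x + 4/5y.
  leading term y^3: subtract (8/3y)·k_3 from -4/5y^3 + 3/2x^2 + 41/30xy + 1/20y^2 + x + 4/5y → 3/2x^2 + 1/6xy - 1/12y^2 + x
  leading term x^2: no divisor's leading term divides it; move 3/2x^2 to the remainder.
  leading term xy: subtract (1/120)·h_1 from 1/6xy - 1/12y^2 + x → 1/20y^2 + 4/5x - 1/120y - 2/15
  leading term y^2: subtract (-1/6)·k_3 from 1/20y^2 + 4/5x - 1/120y - 2/15 → 7/8x - 1/12
  leading term x: no divisor's leading term divides it; move 7/8x to the remainder.
  leading term 1: no divisor's leading term divides it; move -1/12 to the remainder.
  remainder 3/2x^2 + 7/8x - 1/12 ≠ 0; add k_4 = 3/2x^2 + 7/8x - 1/12 to the basis.

The other S-polynomials (S(h_2,k_3), S(h_1,k_4), S(h_2,k_4), S(k_3,k_4)) all reduce to 0 modulo the current basis, so we have a Gröbner basis.
Inter-reduce: drop elements whose leading term is divisible by another's, tail-reduce, and make monic.
Reduced Gröbner basis: {x^2 + 7/12x - 1/18, xy - 1/12y, y^2 - 3/2x - 1/6y - 1}.

The bases are distinct; the ideals are different.

No, the ideals differ.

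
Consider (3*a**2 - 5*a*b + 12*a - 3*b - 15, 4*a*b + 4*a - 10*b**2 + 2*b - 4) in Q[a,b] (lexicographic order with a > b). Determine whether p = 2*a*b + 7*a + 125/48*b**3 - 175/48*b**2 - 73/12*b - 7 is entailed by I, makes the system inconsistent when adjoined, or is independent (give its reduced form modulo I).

2*a*b + 7*a + 125/48*b**3 - 175/48*b**2 - 73/12*b - 7 lies in I (it reduces to 0).

First compute the reduced Gröbner basis of I by Buchberger's algorithm.
f_1 = 3*a**2 - 5*a*b + 12*a - 3*b - 15, LT = a**2.
f_2 = 4*a*b + 4*a - 10*b**2 + 2*b - 4, LT = a*b.

S(f_1,f_2): lcm = a**2*b. S = -a**2 + 5/6*a*b**2 + 7/2*a*b + a - b**2 - 5*b.
  leading term a**2: subtract (-1/3)·f_1 from -a**2 + 5/6*a*b**2 + 7/2*a*b + a - b**2 - 5*b → 5/6*a*b**2 + 11/6*a*b + 5*a - b**2 - 6*b - 5
  leading term a*b**2: subtract (5/24*b)·f_2 from 5/6*a*b**2 + 11/6*a*b + 5*a - b**2 - 6*b - 5 → a*b + 5*a + 25/12*b**3 - 17/12*b**2 - 31/6*b - 5
  leading term a*b: subtract (1/4)·f_2 from a*b + 5*a + 25/12*b**3 - 17/12*b**2 - 31/6*b - 5 → 4*a + 25/12*b**3 + 13/12*b**2 - 17/3*b - 4
  leading term a: no divisor's leading term divides it; move 4*a to the remainder.
  leading term b**3: no divisor's leading term divides it; move 25/12*b**3 to the remainder.
  leading term b**2: no divisor's leading term divides it; move 13/12*b**2 to the remainder.
  leading term b: no divisor's leading term divides it; move -17/3*b to the remainder.
  leading term 1: no divisor's leading term divides it; move -4 to the remainder.
  remainder 4*a + 25/12*b**3 + 13/12*b**2 - 17/3*b - 4 ≠ 0; add h_3 = 4*a + 25/12*b**3 + 13/12*b**2 - 17/3*b - 4 to the basis.

S(f_1,h_3): lcm = a**2. S = -25/48*a*b**3 - 13/48*a*b**2 - 1/4*a*b + 5*a - b - 5.
  leading term a*b**3: subtract (-25/192*b**2)·f_2 from -25/48*a*b**3 - 13/48*a*b**2 - 1/4*a*b + 5*a - b - 5 → 1/4*a*b**2 - 1/4*a*b + 5*a - 125/96*b**4 + 25/96*b**3 - 25/48*b**2 - b - 5
  leading term a*b**2: subtract (1/16*b)·f_2 from 1/4*a*b**2 - 1/4*a*b + 5*a - 125/96*b**4 + 25/96*b**3 - 25/48*b**2 - b - 5 → -1/2*a*b + 5*a - 125/96*b**4 + 85/96*b**3 - 31/48*b**2 - 3/4*b - 5
  leading term a*b: subtract (-1/8)·f_2 from -1/2*a*b + 5*a - 125/96*b**4 + 85/96*b**3 - 31/48*b**2 - 3/4*b - 5 → 11/2*a - 125/96*b**4 + 85/96*b**3 - 91/48*b**2 - 1/2*b - 11/2
  leading term a: subtract (11/8)·h_3 from 11/2*a - 125/96*b**4 + 85/96*b**3 - 91/48*b**2 - 1/2*b - 11/2 → -125/96*b**4 - 95/48*b**3 - 325/96*b**2 + 175/24*b
  leading term b**4: no divisor's leading term divides it; move -125/96*b**4 to the remainder.
  leading term b**3: no divisor's leading term divides it; move -95/48*b**3 to the remainder.
  leading term b**2: no divisor's leading term divides it; move -325/96*b**2 to the remainder.
  leading term b: no divisor's leading term divides it; move 175/24*b to the remainder.
  remainder -125/96*b**4 - 95/48*b**3 - 325/96*b**2 + 175/24*b ≠ 0; add h_4 = -125/96*b**4 - 95/48*b**3 - 325/96*b**2 + 175/24*b to the basis.

S(f_2,h_3): lcm = a*b. S = a - 25/48*b**4 - 13/48*b**3 - 13/12*b**2 + 3/2*b - 1.
  leading term a: subtract (1/4)·h_3 from a - 25/48*b**4 - 13/48*b**3 - 13/12*b**2 + 3/2*b - 1 → -25/48*b**4 - 19/24*b**3 - 65/48*b**2 + 35/12*b
  leading term b**4: subtract (2/5)·h_4 from -25/48*b**4 - 19/24*b**3 - 65/48*b**2 + 35/12*b → 0
  remainder 0.

S(f_1,h_4): leading monomials are coprime, so the S-polynomial reduces to 0 (Buchberger's first criterion).
S(f_2,h_4): lcm = a*b**4. S = -13/25*a*b**3 - 13/5*a*b**2 + 28/5*a*b - 5/2*b**5 + 1/2*b**4 - b**3.
  leading term a*b**3: subtract (-13/100*b**2)·f_2 from -13/25*a*b**3 - 13/5*a*b**2 + 28/5*a*b - 5/2*b**5 + 1/2*b**4 - b**3 → -52/25*a*b**2 + 28/5*a*b - 5/2*b**5 - 4/5*b**4 - 37/50*b**3 - 13/25*b**2
  leading term a*b**2: subtract (-13/25*b)·f_2 from -52/25*a*b**2 + 28/5*a*b - 5/2*b**5 - 4/5*b**4 - 37/50*b**3 - 13/25*b**2 → 192/25*a*b - 5/2*b**5 - 4/5*b**4 - 297/50*b**3 + 13/25*b**2 - 52/25*b
  leading term a*b: subtract (48/25)·f_2 from 192/25*a*b - 5/2*b**5 - 4/5*b**4 - 297/50*b**3 + 13/25*b**2 - 52/25*b → -192/25*a - 5/2*b**5 - 4/5*b**4 - 297/50*b**3 + 493/25*b**2 - 148/25*b + 192/25
  leading term a: subtract (-48/25)·h_3 from -192/25*a - 5/2*b**5 - 4/5*b**4 - 297/50*b**3 + 493/25*b**2 - 148/25*b + 192/25 → -5/2*b**5 - 4/5*b**4 - 97/50*b**3 + 109/5*b**2 - 84/5*b
  leading term b**5: subtract (48/25*b)·h_4 from -5/2*b**5 - 4/5*b**4 - 97/50*b**3 + 109/5*b**2 - 84/5*b → 3*b**4 + 114/25*b**3 + 39/5*b**2 - 84/5*b
  leading term b**4: subtract (-288/125)·h_4 from 3*b**4 + 114/25*b**3 + 39/5*b**2 - 84/5*b → 0
  remainder 0.

S(h_3,h_4): leading monomials are coprime, so the S-polynomial reduces to 0 (Buchberger's first criterion).
Every S-polynomial of the final basis reduces to 0, so we have a Gröbner basis.
Inter-reduce: drop elements whose leading term is divisible by another's, tail-reduce, and make monic.
Reduced Gröbner basis: {a + 25/48*b**3 + 13/48*b**2 - 17/12*b - 1, b**4 + 38/25*b**3 + 13/5*b**2 - 28/5*b}.
Label its elements g_1 = a + 25/48*b**3 + 13/48*b**2 - 17/12*b - 1, g_2 = b**4 + 38/25*b**3 + 13/5*b**2 - 28/5*b.

Reduce p = 2*a*b + 7*a + 125/48*b**3 - 175/48*b**2 - 73/12*b - 7 modulo G:
  leading term a*b: subtract (2*b)·g_1 from 2*a*b + 7*a + 125/48*b**3 - 175/48*b**2 - 73/12*b - 7 → 7*a - 25/24*b**4 + 33/16*b**3 - 13/16*b**2 - 49/12*b - 7
  leading term a: subtract (7)·g_1 from 7*a - 25/24*b**4 + 33/16*b**3 - 13/16*b**2 - 49/12*b - 7 → -25/24*b**4 - 19/12*b**3 - 65/24*b**2 + 35/6*b
  leading term b**4: subtract (-25/24)·g_2 from -25/24*b**4 - 19/12*b**3 - 65/24*b**2 + 35/6*b → 0
  normal form = 0.
Since the normal form is 0, p ∈ I.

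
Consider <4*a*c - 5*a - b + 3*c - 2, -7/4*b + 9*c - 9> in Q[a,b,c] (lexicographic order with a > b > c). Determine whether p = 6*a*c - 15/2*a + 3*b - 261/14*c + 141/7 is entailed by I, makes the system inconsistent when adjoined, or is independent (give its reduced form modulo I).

First compute the reduced Gröbner basis of I by Buchberger's algorithm.
f_1 = 4*a*c - 5*a - b + 3*c - 2, LT = a*c.
f_2 = -7/4*b + 9*c - 9, LT = b.

The S-polynomials (S(f_1,f_2)) all reduce to 0 modulo the current basis, so we have a Gröbner basis.
Inter-reduce: drop elements whose leading term is divisible by another's, tail-reduce, and make monic.
Reduced Gröbner basis: {a*c - 5/4*a - 15/28*c + 11/14, b - 36/7*c + 36/7}.
Label its elements g_1 = a*c - 5/4*a - 15/28*c + 11/14, g_2 = b - 36/7*c + 36/7.

Reduce p = 6*a*c - 15/2*a + 3*b - 261/14*c + 141/7 modulo G:
  leading term a*c: subtract (6)·g_1 from 6*a*c - 15/2*a + 3*b - 261/14*c + 141/7 → 3*b - 108/7*c + 108/7
  leading term b: subtract (3)·g_2 from 3*b - 108/7*c + 108/7 → 0
  normal form = 0.
Since the normal form is 0, p ∈ I.

6*a*c - 15/2*a + 3*b - 261/14*c + 141/7 lies in I (it reduces to 0).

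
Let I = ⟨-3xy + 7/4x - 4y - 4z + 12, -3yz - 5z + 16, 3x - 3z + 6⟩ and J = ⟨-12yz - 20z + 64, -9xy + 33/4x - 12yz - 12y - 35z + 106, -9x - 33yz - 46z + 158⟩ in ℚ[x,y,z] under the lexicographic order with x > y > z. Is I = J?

For a fixed monomial order, each ideal has a unique reduced Gröbner basis; comparing bases decides equality.
Buchberger on the first generating set:
f_1 = -3xy + 7/4x - 4y - 4z + 12, LT = xy.
f_2 = -3yz - 5z + 16, LT = yz.
f_3 = 3x - 3z + 6, LT = x.

S(f_1,f_2): lcm = xyz. S = -9/4xz + 16/3x + 4/3yz + 4/3z² - 4z.
  leading term xz: subtract (-¾z)·f_3 from -9/4xz + 16/3x + 4/3yz + 4/3z² - 4z → 16/3x + 4/3yz - 11/12z² + ½z
  leading term x: subtract (16/9)·f_3 from 16/3x + 4/3yz - 11/12z² + ½z → 4/3yz - 11/12z² + 35/6z - 32/3
  leading term yz: subtract (-4/9)·f_2 from 4/3yz - 11/12z² + 35/6z - 32/3 → -11/12z² + 65/18z - 32/9
  leading term z²: no divisor's leading term divides it; move -11/12z² to the remainder.
  leading term z: no divisor's leading term divides it; move 65/18z to the remainder.
  leading term 1: no divisor's leading term divides it; move -32/9 to the remainder.
  remainder -11/12z² + 65/18z - 32/9 ≠ 0; add g_4 = -11/12z² + 65/18z - 32/9 to the basis.

S(f_1,f_3): lcm = xy. S = -7/12x + yz - ⅔y + 4/3z - 4.
  leading term x: subtract (-7/36)·f_3 from -7/12x + yz - ⅔y + 4/3z - 4 → yz - ⅔y + ¾z - 17/6
  leading term yz: subtract (-⅓)·f_2 from yz - ⅔y + ¾z - 17/6 → -⅔y - 11/12z + 5/2
  leading term y: no divisor's leading term divides it; move -⅔y to the remainder.
  leading term z: no divisor's leading term divides it; move -11/12z to the remainder.
  leading term 1: no divisor's leading term divides it; move 5/2 to the remainder.
  remainder -⅔y - 11/12z + 5/2 ≠ 0; add g_5 = -⅔y - 11/12z + 5/2 to the basis.

S(f_2,f_3): leading monomials are coprime, so the S-polynomial reduces to 0 (Buchberger's first criterion).
S(f_1,g_4): leading monomials are coprime, so the S-polynomial reduces to 0 (Buchberger's first criterion).
S(f_2,g_4): lcm = yz². S = 130/33yz - 128/33y + 5/3z² - 16/3z.
  leading term yz: subtract (-130/99)·f_2 from 130/33yz - 128/33y + 5/3z² - 16/3z → -128/33y + 5/3z² - 1178/99z + 2080/99
  leading term y: subtract (64/11)·g_5 from -128/33y + 5/3z² - 1178/99z + 2080/99 → 5/3z² - 650/99z + 640/99
  leading term z²: subtract (-20/11)·g_4 from 5/3z² - 650/99z + 640/99 → 0
  remainder 0.

S(f_3,g_4): leading monomials are coprime, so the S-polynomial reduces to 0 (Buchberger's first criterion).
S(f_1,g_5): lcm = xy. S = -11/8xz + 19/6x + 4/3y + 4/3z - 4.
  leading term xz: subtract (-11/24z)·f_3 from -11/8xz + 19/6x + 4/3y + 4/3z - 4 → 19/6x + 4/3y - 11/8z² + 49/12z - 4
  leading term x: subtract (19/18)·f_3 from 19/6x + 4/3y - 11/8z² + 49/12z - 4 → 4/3y - 11/8z² + 29/4z - 31/3
  leading term y: subtract (-2)·g_5 from 4/3y - 11/8z² + 29/4z - 31/3 → -11/8z² + 65/12z - 16/3
  leading term z²: subtract (3/2)·g_4 from -11/8z² + 65/12z - 16/3 → 0
  remainder 0.

S(f_2,g_5): lcm = yz. S = -11/8z² + 65/12z - 16/3.
  leading term z²: subtract (3/2)·g_4 from -11/8z² + 65/12z - 16/3 → 0
  remainder 0.

S(f_3,g_5): leading monomials are coprime, so the S-polynomial reduces to 0 (Buchberger's first criterion).
S(g_4,g_5): leading monomials are coprime, so the S-polynomial reduces to 0 (Buchberger's first criterion).
Every S-polynomial of the final basis reduces to 0, so we have a Gröbner basis.
Inter-reduce: drop elements whose leading term is divisible by another's, tail-reduce, and make monic.
Reduced Gröbner basis: {x - z + 2, y + 11/8z - 15/4, z² - 130/33z + 128/33}.

Buchberger on the second generating set:
h_1 = -12yz - 20z + 64, LT = yz.
h_2 = -9xy + 33/4x - 12yz - 12y - 35z + 106, LT = xy.
h_3 = -9x - 33yz - 46z + 158, LT = x.

S(h_1,h_2): lcm = xyz. S = 31/12xz - 16/3x - 4/3yz² - 4/3yz - 35/9z² + 106/9z.
  leading term xz: subtract (-31/108z)·h_3 from 31/12xz - 16/3x - 4/3yz² - 4/3yz - 35/9z² + 106/9z → -16/3x - 389/36yz² - 4/3yz - 923/54z² + 3085/54z
  leading term x: subtract (16/27)·h_3 from -16/3x - 389/36yz² - 4/3yz - 923/54z² + 3085/54z → -389/36yz² + 164/9yz - 923/54z² + 1519/18z - 2528/27
  leading term yz²: subtract (389/432z)·h_1 from -389/36yz² + 164/9yz - 923/54z² + 1519/18z - 2528/27 → 164/9yz + 11/12z² + 1445/54z - 2528/27
  leading term yz: subtract (-41/27)·h_1 from 164/9yz + 11/12z² + 1445/54z - 2528/27 → 11/12z² - 65/18z + 32/9
  leading term z²: no divisor's leading term divides it; move 11/12z² to the remainder.
  leading term z: no divisor's leading term divides it; move -65/18z to the remainder.
  leading term 1: no divisor's leading term divides it; move 32/9 to the remainder.
  remainder 11/12z² - 65/18z + 32/9 ≠ 0; add k_4 = 11/12z² - 65/18z + 32/9 to the basis.

S(h_1,h_3): leading monomials are coprime, so the S-polynomial reduces to 0 (Buchberger's first criterion).
S(h_2,h_3): lcm = xy. S = -11/12x - 11/3y²z - 34/9yz + 170/9y + 35/9z - 106/9.
  leading term x: subtract (11/108)·h_3 from -11/12x - 11/3y²z - 34/9yz + 170/9y + 35/9z - 106/9 → -11/3y²z - 5/12yz + 170/9y + 463/54z - 1505/54
  leading term y²z: subtract (11/36y)·h_1 from -11/3y²z - 5/12yz + 170/9y + 463/54z - 1505/54 → 205/36yz - ⅔y + 463/54z - 1505/54
  leading term yz: subtract (-205/432)·h_1 from 205/36yz - ⅔y + 463/54z - 1505/54 → -⅔y - 11/12z + 5/2
  leading term y: no divisor's leading term divides it; move -⅔y to the remainder.
  leading term z: no divisor's leading term divides it; move -11/12z to the remainder.
  leading term 1: no divisor's leading term divides it; move 5/2 to the remainder.
  remainder -⅔y - 11/12z + 5/2 ≠ 0; add k_5 = -⅔y - 11/12z + 5/2 to the basis.

S(h_1,k_4): lcm = yz². S = 130/33yz - 128/33y + 5/3z² - 16/3z.
  leading term yz: subtract (-65/198)·h_1 from 130/33yz - 128/33y + 5/3z² - 16/3z → -128/33y + 5/3z² - 1178/99z + 2080/99
  leading term y: subtract (64/11)·k_5 from -128/33y + 5/3z² - 1178/99z + 2080/99 → 5/3z² - 650/99z + 640/99
  leading term z²: subtract (20/11)·k_4 from 5/3z² - 650/99z + 640/99 → 0
  remainder 0.

S(h_2,k_4): leading monomials are coprime, so the S-polynomial reduces to 0 (Buchberger's first criterion).
S(h_3,k_4): leading monomials are coprime, so the S-polynomial reduces to 0 (Buchberger's first criterion).
S(h_1,k_5): lcm = yz. S = -11/8z² + 65/12z - 16/3.
  leading term z²: subtract (-3/2)·k_4 from -11/8z² + 65/12z - 16/3 → 0
  remainder 0.

S(h_2,k_5): lcm = xy. S = -11/8xz + 17/6x + 4/3yz + 4/3y + 35/9z - 106/9.
  leading term xz: subtract (11/72z)·h_3 from -11/8xz + 17/6x + 4/3yz + 4/3y + 35/9z - 106/9 → 17/6x + 121/24yz² + 4/3yz + 4/3y + 253/36z² - 81/4z - 106/9
  leading term x: subtract (-17/54)·h_3 from 17/6x + 121/24yz² + 4/3yz + 4/3y + 253/36z² - 81/4z - 106/9 → 121/24yz² - 163/18yz + 4/3y + 253/36z² - 3751/108z + 1025/27
  leading term yz²: subtract (-121/288z)·h_1 from 121/24yz² - 163/18yz + 4/3y + 253/36z² - 3751/108z + 1025/27 → -163/18yz + 4/3y - 11/8z² - 847/108z + 1025/27
  leading term yz: subtract (163/216)·h_1 from -163/18yz + 4/3y - 11/8z² - 847/108z + 1025/27 → 4/3y - 11/8z² + 29/4z - 31/3
  leading term y: subtract (-2)·k_5 from 4/3y - 11/8z² + 29/4z - 31/3 → -11/8z² + 65/12z - 16/3
  leading term z²: subtract (-3/2)·k_4 from -11/8z² + 65/12z - 16/3 → 0
  remainder 0.

S(h_3,k_5): leading monomials are coprime, so the S-polynomial reduces to 0 (Buchberger's first criterion).
S(k_4,k_5): leading monomials are coprime, so the S-polynomial reduces to 0 (Buchberger's first criterion).
Every S-polynomial of the final basis reduces to 0, so we have a Gröbner basis.
Inter-reduce: drop elements whose leading term is divisible by another's, tail-reduce, and make monic.
Reduced Gröbner basis: {x - z + 2, y + 11/8z - 15/4, z² - 130/33z + 128/33}.

The two bases agree; hence the ideals are identical.

Yes, the ideals are equal.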